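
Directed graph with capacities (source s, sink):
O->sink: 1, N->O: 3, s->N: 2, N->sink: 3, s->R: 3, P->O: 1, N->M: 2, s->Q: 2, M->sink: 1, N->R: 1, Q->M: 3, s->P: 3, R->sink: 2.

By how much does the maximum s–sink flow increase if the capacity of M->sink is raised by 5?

1

Original max flow = 6.
After raising cap(M->sink), augmenting paths through that edge carry 1 more unit.
New max flow = 7. Increase = 1.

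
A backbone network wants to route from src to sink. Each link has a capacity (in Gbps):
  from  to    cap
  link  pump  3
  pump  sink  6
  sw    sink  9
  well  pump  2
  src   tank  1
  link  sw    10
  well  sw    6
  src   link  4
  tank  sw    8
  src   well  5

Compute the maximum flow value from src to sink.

Augment src→well→sw→sink: bottleneck 5. Total 5.
Augment src→tank→sw→sink: bottleneck 1. Total 6.
Augment src→link→pump→sink: bottleneck 3. Total 9.
Augment src→link→sw→sink: bottleneck 1. Total 10.
No augmenting path remains in the residual graph.

10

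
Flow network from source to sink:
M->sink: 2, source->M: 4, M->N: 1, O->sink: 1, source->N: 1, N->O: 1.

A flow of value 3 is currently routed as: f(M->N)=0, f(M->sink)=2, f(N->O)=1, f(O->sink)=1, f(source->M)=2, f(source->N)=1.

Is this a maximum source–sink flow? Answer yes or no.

Residual reachable from source: {M, N, source}; sink is not reachable.
Saturated cut: M->sink, N->O with total capacity 3 = current flow value. Flow is maximum.

Yes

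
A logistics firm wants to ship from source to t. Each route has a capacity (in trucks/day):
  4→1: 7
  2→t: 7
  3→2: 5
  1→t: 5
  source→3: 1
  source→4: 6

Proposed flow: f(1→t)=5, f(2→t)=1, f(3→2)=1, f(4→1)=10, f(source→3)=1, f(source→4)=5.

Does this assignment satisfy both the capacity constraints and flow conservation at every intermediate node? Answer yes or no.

Capacity violated on 4→1: flow 10 > capacity 7.

No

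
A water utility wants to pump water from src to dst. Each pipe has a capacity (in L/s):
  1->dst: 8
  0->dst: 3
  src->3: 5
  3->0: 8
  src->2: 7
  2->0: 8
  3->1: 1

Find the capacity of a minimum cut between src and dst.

Max flow = 4 (via 2 augmenting paths).
In the residual at optimum, the set reachable from src is {0, 2, 3, src}.
Cut edges: 3->1 (cap 1), 0->dst (cap 3). Sum = 4.

4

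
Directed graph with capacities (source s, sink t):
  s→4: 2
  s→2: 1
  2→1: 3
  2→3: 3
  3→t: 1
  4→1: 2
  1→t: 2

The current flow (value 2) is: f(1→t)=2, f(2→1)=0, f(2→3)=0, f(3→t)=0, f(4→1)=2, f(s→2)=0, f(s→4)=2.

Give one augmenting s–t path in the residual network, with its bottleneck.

s→2→3→t, bottleneck 1

Residual along s→2→3→t: s→2: 1, 2→3: 3, 3→t: 1.
Bottleneck = min = 1.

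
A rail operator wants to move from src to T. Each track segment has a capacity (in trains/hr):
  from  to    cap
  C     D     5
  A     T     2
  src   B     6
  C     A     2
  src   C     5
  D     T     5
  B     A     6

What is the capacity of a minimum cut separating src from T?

7

Max flow = 7 (via 2 augmenting paths).
In the residual at optimum, the set reachable from src is {A, B, src}.
Cut edges: src->C (cap 5), A->T (cap 2). Sum = 7.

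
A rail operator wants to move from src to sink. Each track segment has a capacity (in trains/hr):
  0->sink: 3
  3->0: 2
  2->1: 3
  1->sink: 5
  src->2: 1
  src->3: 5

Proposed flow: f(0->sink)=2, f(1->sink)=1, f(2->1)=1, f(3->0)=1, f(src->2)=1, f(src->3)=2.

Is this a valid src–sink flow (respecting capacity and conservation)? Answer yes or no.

No

Conservation fails at 3: inflow 2 ≠ outflow 1.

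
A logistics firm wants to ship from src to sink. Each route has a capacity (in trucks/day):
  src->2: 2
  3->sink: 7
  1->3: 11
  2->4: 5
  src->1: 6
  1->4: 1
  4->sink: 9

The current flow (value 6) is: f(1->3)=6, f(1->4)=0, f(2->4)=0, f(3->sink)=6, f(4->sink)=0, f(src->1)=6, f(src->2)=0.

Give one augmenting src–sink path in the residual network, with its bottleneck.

Residual along src->2->4->sink: src->2: 2, 2->4: 5, 4->sink: 9.
Bottleneck = min = 2.

src->2->4->sink, bottleneck 2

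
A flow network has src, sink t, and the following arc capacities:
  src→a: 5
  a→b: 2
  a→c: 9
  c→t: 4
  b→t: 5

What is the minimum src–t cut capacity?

5

Max flow = 5 (via 2 augmenting paths).
In the residual at optimum, the set reachable from src is {src}.
Cut edges: src→a (cap 5). Sum = 5.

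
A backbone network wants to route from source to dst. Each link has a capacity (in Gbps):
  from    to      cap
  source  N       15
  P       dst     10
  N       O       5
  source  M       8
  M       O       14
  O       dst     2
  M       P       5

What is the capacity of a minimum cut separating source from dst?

7

Max flow = 7 (via 2 augmenting paths).
In the residual at optimum, the set reachable from source is {M, N, O, source}.
Cut edges: M→P (cap 5), O→dst (cap 2). Sum = 7.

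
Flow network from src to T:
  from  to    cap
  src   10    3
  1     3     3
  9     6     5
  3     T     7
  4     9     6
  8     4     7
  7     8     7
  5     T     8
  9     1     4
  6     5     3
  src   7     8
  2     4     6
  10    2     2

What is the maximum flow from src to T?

6

Augment src→10→2→4→9→6→5→T: bottleneck 2. Total 2.
Augment src→7→8→4→9→6→5→T: bottleneck 1. Total 3.
Augment src→7→8→4→9→1→3→T: bottleneck 3. Total 6.
No augmenting path remains in the residual graph.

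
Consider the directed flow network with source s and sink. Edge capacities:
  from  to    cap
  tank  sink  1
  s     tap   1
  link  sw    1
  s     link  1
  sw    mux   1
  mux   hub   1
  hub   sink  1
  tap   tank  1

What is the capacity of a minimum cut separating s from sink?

2

Max flow = 2 (via 2 augmenting paths).
In the residual at optimum, the set reachable from s is {s}.
Cut edges: s→tap (cap 1), s→link (cap 1). Sum = 2.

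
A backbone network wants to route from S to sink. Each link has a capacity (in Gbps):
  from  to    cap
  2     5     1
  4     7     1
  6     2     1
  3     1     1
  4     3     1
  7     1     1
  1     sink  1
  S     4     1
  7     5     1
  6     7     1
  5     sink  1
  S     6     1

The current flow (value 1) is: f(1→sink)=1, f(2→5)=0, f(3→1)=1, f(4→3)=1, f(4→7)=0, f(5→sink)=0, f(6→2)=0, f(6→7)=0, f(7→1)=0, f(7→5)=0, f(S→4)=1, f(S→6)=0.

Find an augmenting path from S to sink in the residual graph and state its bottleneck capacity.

S→6→7→5→sink, bottleneck 1

Residual along S→6→7→5→sink: S→6: 1, 6→7: 1, 7→5: 1, 5→sink: 1.
Bottleneck = min = 1.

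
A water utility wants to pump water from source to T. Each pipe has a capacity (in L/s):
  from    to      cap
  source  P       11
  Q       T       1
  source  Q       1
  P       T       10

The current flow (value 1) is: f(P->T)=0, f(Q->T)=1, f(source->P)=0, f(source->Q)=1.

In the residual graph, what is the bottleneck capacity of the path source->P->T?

10

Residual capacities along the path: source->P: 11, P->T: 10.
Minimum is 10.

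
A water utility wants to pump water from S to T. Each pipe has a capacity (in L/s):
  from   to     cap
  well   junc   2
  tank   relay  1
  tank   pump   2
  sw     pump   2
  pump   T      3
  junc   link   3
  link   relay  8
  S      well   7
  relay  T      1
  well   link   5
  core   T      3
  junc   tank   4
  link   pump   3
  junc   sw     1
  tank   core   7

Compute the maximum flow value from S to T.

Augment S->well->link->relay->T: bottleneck 1. Total 1.
Augment S->well->link->pump->T: bottleneck 3. Total 4.
Augment S->well->junc->tank->core->T: bottleneck 2. Total 6.
No augmenting path remains in the residual graph.

6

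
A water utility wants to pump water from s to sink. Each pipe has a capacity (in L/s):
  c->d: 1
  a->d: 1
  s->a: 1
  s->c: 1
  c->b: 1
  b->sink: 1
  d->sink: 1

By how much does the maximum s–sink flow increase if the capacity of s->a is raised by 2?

Original max flow = 2.
Even with extra capacity on s->a, another cut of capacity 2 remains binding.
New max flow = 2. Increase = 0.

0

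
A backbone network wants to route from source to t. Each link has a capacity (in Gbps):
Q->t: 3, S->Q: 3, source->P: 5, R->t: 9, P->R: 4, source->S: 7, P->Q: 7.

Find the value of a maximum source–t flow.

7

Augment source->P->R->t: bottleneck 4. Total 4.
Augment source->P->Q->t: bottleneck 1. Total 5.
Augment source->S->Q->t: bottleneck 2. Total 7.
No augmenting path remains in the residual graph.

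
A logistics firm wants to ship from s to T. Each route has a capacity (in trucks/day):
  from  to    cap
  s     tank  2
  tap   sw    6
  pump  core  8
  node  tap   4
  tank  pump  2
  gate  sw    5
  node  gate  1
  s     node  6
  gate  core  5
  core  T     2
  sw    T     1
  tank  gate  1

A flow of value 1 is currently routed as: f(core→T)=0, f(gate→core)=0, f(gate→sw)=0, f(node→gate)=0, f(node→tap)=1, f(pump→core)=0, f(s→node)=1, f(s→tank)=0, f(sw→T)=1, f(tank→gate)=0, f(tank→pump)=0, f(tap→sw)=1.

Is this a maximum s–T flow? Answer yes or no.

Residual path s→node→gate→core→T has bottleneck 1 > 0.
Pushing 1 along it raises the flow to 2, so the given flow is not maximum.

No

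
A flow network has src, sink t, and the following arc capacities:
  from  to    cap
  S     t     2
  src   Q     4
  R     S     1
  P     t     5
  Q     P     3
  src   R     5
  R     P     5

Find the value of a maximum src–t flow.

Augment src→Q→P→t: bottleneck 3. Total 3.
Augment src→R→P→t: bottleneck 2. Total 5.
Augment src→R→S→t: bottleneck 1. Total 6.
No augmenting path remains in the residual graph.

6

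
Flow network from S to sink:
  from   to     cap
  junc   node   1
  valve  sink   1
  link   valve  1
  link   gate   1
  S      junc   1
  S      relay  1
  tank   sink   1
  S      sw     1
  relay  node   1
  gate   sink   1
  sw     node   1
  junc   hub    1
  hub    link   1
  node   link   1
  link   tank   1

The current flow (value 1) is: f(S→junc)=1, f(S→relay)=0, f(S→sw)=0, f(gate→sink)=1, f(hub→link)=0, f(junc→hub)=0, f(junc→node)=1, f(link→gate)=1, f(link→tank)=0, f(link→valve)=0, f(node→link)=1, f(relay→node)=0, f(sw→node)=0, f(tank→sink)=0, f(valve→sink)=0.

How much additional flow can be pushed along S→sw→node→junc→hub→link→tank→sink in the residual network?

1

Residual capacities along the path: S→sw: 1, sw→node: 1, node→junc: 1, junc→hub: 1, hub→link: 1, link→tank: 1, tank→sink: 1.
Minimum is 1.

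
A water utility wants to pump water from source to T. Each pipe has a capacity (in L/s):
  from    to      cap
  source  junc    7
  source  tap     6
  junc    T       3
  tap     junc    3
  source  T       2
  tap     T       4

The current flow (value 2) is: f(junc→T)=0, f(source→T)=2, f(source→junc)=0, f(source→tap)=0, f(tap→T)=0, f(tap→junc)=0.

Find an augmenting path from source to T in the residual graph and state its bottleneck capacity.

source→tap→T, bottleneck 4

Residual along source→tap→T: source→tap: 6, tap→T: 4.
Bottleneck = min = 4.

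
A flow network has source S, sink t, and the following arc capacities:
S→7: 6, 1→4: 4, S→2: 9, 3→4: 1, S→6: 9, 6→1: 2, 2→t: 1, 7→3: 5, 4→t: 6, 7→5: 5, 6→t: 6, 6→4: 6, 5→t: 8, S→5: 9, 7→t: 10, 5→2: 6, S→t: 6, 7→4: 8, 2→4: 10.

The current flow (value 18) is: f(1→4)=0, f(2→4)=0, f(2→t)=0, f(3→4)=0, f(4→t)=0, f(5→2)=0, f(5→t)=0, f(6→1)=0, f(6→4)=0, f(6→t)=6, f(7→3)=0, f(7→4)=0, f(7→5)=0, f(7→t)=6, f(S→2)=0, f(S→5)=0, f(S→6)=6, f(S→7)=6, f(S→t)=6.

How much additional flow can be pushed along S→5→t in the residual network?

8

Residual capacities along the path: S→5: 9, 5→t: 8.
Minimum is 8.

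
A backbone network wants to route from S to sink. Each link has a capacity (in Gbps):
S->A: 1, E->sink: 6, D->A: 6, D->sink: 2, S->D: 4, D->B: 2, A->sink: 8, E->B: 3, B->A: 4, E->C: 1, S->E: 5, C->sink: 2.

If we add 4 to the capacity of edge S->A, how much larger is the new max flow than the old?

Original max flow = 10.
After raising cap(S->A), augmenting paths through that edge carry 4 more units.
New max flow = 14. Increase = 4.

4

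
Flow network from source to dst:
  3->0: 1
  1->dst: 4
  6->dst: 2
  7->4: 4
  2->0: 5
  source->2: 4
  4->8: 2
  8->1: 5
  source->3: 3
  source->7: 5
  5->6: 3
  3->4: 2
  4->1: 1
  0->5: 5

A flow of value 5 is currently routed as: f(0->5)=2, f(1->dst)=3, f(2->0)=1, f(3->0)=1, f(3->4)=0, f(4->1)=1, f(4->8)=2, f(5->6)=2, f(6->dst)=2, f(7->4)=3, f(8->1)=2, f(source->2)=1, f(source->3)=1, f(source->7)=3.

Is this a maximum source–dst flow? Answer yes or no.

Residual reachable from source: {0, 2, 3, 4, 5, 6, 7, source}; dst is not reachable.
Saturated cut: 4->8, 4->1, 6->dst with total capacity 5 = current flow value. Flow is maximum.

Yes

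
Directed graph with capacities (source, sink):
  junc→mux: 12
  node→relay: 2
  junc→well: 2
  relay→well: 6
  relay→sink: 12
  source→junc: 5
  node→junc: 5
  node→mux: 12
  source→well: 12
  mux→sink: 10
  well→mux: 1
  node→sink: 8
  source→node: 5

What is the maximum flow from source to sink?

Augment source→node→sink: bottleneck 5. Total 5.
Augment source→junc→mux→sink: bottleneck 5. Total 10.
Augment source→well→mux→sink: bottleneck 1. Total 11.
No augmenting path remains in the residual graph.

11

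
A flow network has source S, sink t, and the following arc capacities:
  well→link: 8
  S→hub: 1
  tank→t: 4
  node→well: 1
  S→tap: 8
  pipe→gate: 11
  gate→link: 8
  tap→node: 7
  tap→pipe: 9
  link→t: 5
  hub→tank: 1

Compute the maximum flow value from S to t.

Augment S→hub→tank→t: bottleneck 1. Total 1.
Augment S→tap→node→well→link→t: bottleneck 1. Total 2.
Augment S→tap→pipe→gate→link→t: bottleneck 4. Total 6.
No augmenting path remains in the residual graph.

6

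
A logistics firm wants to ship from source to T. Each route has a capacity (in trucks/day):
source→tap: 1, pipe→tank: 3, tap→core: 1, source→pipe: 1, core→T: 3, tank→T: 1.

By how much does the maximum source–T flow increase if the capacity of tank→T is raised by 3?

0

Original max flow = 2.
Edge tank→T does not cross the min cut (source side {source}), so extra capacity there cannot help.
New max flow = 2. Increase = 0.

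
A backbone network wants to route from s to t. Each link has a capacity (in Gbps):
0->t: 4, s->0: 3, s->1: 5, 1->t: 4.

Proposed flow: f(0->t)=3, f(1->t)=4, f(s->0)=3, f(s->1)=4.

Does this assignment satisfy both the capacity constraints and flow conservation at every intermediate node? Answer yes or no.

Yes

Every edge has 0 ≤ f(e) ≤ cap(e).
At each intermediate node, inflow equals outflow.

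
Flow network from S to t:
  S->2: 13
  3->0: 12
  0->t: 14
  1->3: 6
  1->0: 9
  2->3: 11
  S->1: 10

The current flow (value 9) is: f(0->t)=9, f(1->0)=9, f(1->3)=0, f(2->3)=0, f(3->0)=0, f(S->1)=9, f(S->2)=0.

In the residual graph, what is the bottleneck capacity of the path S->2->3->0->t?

5

Residual capacities along the path: S->2: 13, 2->3: 11, 3->0: 12, 0->t: 5.
Minimum is 5.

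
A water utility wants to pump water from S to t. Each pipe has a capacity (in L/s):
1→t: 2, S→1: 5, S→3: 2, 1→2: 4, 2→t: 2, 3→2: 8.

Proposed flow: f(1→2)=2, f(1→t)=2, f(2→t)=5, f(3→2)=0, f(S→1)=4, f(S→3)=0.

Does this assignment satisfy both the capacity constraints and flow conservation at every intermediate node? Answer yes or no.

No

Capacity violated on 2→t: flow 5 > capacity 2.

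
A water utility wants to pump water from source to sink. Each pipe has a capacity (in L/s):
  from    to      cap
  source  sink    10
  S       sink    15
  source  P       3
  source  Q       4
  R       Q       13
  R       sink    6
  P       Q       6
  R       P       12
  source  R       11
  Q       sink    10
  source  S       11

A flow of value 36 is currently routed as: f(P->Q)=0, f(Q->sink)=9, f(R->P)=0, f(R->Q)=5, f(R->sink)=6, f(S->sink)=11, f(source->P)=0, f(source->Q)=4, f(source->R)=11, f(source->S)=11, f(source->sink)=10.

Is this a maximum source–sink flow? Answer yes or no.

No

Residual path source->P->Q->sink has bottleneck 1 > 0.
Pushing 1 along it raises the flow to 37, so the given flow is not maximum.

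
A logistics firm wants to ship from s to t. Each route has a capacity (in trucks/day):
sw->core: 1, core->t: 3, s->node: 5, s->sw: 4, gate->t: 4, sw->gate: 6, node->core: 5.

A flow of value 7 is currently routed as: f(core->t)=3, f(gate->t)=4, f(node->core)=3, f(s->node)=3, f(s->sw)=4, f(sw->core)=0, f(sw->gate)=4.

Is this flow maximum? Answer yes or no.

Yes

Residual reachable from s: {core, node, s}; t is not reachable.
Saturated cut: s->sw, core->t with total capacity 7 = current flow value. Flow is maximum.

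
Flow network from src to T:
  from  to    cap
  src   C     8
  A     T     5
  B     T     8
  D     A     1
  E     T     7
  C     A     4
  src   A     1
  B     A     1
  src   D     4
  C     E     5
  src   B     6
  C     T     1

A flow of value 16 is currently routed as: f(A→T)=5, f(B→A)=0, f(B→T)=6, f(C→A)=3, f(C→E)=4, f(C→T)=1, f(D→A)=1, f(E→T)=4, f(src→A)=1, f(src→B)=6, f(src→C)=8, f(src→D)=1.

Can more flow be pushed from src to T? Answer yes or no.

No

Residual reachable from src: {D, src}; T is not reachable.
Saturated cut: src→B, src→C, src→A, D→A with total capacity 16 = current flow value. Flow is maximum.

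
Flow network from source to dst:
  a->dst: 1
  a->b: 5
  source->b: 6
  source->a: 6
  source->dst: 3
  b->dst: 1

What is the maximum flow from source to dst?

5

Augment source->dst: bottleneck 3. Total 3.
Augment source->a->dst: bottleneck 1. Total 4.
Augment source->b->dst: bottleneck 1. Total 5.
No augmenting path remains in the residual graph.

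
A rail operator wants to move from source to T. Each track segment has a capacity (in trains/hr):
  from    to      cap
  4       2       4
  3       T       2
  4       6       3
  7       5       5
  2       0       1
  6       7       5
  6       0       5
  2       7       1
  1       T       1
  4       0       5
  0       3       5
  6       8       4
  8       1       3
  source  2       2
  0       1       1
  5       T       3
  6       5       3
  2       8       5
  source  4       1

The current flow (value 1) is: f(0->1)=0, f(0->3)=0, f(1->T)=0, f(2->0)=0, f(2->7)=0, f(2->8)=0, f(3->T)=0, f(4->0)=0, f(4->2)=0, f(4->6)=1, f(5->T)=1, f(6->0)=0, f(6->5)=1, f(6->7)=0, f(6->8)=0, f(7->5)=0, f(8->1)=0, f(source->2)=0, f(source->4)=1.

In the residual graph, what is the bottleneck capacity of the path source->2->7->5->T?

Residual capacities along the path: source->2: 2, 2->7: 1, 7->5: 5, 5->T: 2.
Minimum is 1.

1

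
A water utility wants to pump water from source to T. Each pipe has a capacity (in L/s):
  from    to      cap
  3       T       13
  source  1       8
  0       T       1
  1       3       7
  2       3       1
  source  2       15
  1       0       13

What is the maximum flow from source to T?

9

Augment source→1→0→T: bottleneck 1. Total 1.
Augment source→1→3→T: bottleneck 7. Total 8.
Augment source→2→3→T: bottleneck 1. Total 9.
No augmenting path remains in the residual graph.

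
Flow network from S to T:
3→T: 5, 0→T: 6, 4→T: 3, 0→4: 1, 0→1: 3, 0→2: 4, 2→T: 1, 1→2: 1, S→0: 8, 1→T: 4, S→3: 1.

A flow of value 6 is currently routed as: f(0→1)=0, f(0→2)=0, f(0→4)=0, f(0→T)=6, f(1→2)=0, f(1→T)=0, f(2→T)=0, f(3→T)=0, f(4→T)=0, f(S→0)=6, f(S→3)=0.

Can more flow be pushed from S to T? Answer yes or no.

Residual path S→3→T has bottleneck 1 > 0.
Pushing 1 along it raises the flow to 7, so the given flow is not maximum.

Yes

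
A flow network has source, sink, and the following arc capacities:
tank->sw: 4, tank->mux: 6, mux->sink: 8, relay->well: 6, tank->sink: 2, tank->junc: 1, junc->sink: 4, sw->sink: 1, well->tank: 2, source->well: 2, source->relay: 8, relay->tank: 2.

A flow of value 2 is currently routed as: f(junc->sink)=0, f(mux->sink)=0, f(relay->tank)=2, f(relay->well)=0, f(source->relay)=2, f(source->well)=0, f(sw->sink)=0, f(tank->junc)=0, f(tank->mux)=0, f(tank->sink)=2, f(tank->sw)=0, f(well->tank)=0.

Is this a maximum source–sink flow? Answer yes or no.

No

Residual path source->well->tank->sw->sink has bottleneck 1 > 0.
Pushing 1 along it raises the flow to 3, so the given flow is not maximum.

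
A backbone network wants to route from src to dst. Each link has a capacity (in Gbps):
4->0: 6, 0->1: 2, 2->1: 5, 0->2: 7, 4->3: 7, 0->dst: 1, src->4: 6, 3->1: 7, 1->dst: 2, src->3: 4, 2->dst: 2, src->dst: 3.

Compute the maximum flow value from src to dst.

8

Augment src->dst: bottleneck 3. Total 3.
Augment src->4->0->dst: bottleneck 1. Total 4.
Augment src->3->1->dst: bottleneck 2. Total 6.
Augment src->4->0->2->dst: bottleneck 2. Total 8.
No augmenting path remains in the residual graph.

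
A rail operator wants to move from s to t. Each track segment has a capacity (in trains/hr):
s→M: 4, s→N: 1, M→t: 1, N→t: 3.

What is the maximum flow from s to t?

2

Augment s→M→t: bottleneck 1. Total 1.
Augment s→N→t: bottleneck 1. Total 2.
No augmenting path remains in the residual graph.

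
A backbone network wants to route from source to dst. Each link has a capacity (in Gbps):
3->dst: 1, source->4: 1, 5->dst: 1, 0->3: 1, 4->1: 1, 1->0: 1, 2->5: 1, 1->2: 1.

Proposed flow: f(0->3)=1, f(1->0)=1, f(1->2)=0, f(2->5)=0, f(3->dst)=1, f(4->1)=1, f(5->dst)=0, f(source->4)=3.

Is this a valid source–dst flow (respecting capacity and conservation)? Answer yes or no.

Capacity violated on source->4: flow 3 > capacity 1.

No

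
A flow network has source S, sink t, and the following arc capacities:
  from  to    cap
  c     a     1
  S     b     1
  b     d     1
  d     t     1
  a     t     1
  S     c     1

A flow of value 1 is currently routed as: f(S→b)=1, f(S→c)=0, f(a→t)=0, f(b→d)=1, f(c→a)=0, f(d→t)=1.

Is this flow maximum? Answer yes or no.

Residual path S→c→a→t has bottleneck 1 > 0.
Pushing 1 along it raises the flow to 2, so the given flow is not maximum.

No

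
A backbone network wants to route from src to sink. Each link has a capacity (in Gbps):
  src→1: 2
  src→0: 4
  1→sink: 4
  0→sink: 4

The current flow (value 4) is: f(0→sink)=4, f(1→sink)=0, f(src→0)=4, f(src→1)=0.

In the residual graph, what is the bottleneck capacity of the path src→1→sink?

2

Residual capacities along the path: src→1: 2, 1→sink: 4.
Minimum is 2.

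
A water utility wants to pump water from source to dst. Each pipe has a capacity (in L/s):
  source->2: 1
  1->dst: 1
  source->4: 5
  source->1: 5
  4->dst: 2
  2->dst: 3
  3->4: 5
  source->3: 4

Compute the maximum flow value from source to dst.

Augment source->1->dst: bottleneck 1. Total 1.
Augment source->4->dst: bottleneck 2. Total 3.
Augment source->2->dst: bottleneck 1. Total 4.
No augmenting path remains in the residual graph.

4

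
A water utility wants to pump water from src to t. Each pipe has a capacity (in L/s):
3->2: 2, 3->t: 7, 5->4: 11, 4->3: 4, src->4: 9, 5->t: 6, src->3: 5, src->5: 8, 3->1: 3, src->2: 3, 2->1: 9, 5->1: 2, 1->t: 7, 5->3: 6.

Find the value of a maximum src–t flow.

20

Augment src->5->t: bottleneck 6. Total 6.
Augment src->3->t: bottleneck 5. Total 11.
Augment src->5->3->t: bottleneck 2. Total 13.
Augment src->2->1->t: bottleneck 3. Total 16.
Augment src->4->3->1->t: bottleneck 3. Total 19.
Augment src->4->3->5->1->t: bottleneck 1. Total 20.
No augmenting path remains in the residual graph.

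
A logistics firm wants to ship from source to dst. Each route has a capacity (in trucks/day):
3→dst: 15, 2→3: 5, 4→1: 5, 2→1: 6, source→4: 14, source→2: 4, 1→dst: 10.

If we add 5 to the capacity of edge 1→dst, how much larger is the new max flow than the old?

0

Original max flow = 9.
Edge 1→dst does not cross the min cut (source side {4, source}), so extra capacity there cannot help.
New max flow = 9. Increase = 0.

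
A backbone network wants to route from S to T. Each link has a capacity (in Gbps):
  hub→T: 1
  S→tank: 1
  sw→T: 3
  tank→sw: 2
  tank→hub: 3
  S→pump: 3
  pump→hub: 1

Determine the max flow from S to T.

Augment S→pump→hub→T: bottleneck 1. Total 1.
Augment S→tank→sw→T: bottleneck 1. Total 2.
No augmenting path remains in the residual graph.

2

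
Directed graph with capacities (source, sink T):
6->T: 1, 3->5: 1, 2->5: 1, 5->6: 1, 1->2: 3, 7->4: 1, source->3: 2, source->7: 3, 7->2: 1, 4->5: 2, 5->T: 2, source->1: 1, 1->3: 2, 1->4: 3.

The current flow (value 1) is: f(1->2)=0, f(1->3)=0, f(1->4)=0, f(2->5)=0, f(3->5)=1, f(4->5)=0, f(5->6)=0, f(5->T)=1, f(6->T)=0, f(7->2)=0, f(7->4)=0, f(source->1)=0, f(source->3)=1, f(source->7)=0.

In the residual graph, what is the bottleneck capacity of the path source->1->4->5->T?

1

Residual capacities along the path: source->1: 1, 1->4: 3, 4->5: 2, 5->T: 1.
Minimum is 1.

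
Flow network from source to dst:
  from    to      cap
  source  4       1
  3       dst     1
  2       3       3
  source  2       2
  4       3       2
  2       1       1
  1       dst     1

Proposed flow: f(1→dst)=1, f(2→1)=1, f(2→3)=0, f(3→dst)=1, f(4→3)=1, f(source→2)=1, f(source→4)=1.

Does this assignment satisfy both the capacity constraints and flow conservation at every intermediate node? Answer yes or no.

Yes

Every edge has 0 ≤ f(e) ≤ cap(e).
At each intermediate node, inflow equals outflow.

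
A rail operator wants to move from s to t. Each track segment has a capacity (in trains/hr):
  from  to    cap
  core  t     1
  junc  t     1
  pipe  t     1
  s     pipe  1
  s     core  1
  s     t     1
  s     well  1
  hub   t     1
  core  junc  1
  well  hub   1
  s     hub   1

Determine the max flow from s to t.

4

Augment s->t: bottleneck 1. Total 1.
Augment s->core->t: bottleneck 1. Total 2.
Augment s->hub->t: bottleneck 1. Total 3.
Augment s->pipe->t: bottleneck 1. Total 4.
No augmenting path remains in the residual graph.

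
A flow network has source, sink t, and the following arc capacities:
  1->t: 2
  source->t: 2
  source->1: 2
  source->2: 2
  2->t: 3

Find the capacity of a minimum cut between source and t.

6

Max flow = 6 (via 3 augmenting paths).
In the residual at optimum, the set reachable from source is {source}.
Cut edges: source->1 (cap 2), source->2 (cap 2), source->t (cap 2). Sum = 6.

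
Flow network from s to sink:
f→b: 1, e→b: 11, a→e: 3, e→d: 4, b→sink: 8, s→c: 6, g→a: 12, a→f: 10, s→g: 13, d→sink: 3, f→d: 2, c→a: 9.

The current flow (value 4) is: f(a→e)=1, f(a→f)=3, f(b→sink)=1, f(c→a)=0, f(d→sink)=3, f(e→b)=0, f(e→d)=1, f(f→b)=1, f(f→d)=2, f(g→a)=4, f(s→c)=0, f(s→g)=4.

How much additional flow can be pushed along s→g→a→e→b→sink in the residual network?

2

Residual capacities along the path: s→g: 9, g→a: 8, a→e: 2, e→b: 11, b→sink: 7.
Minimum is 2.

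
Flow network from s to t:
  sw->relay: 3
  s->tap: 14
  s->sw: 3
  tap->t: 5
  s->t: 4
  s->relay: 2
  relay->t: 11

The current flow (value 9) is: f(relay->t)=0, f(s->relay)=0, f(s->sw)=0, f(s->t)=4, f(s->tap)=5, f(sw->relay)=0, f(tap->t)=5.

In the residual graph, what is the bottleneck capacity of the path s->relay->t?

2

Residual capacities along the path: s->relay: 2, relay->t: 11.
Minimum is 2.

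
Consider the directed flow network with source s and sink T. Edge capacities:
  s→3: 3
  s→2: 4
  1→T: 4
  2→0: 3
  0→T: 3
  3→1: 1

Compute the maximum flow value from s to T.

4

Augment s→2→0→T: bottleneck 3. Total 3.
Augment s→3→1→T: bottleneck 1. Total 4.
No augmenting path remains in the residual graph.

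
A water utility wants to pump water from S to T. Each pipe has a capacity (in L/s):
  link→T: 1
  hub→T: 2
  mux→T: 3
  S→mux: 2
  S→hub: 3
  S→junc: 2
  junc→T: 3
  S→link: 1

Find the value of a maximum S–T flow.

Augment S→hub→T: bottleneck 2. Total 2.
Augment S→link→T: bottleneck 1. Total 3.
Augment S→mux→T: bottleneck 2. Total 5.
Augment S→junc→T: bottleneck 2. Total 7.
No augmenting path remains in the residual graph.

7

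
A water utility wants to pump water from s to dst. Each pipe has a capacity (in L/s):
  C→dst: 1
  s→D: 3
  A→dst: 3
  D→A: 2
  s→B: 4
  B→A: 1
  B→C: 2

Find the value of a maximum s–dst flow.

Augment s→D→A→dst: bottleneck 2. Total 2.
Augment s→B→A→dst: bottleneck 1. Total 3.
Augment s→B→C→dst: bottleneck 1. Total 4.
No augmenting path remains in the residual graph.

4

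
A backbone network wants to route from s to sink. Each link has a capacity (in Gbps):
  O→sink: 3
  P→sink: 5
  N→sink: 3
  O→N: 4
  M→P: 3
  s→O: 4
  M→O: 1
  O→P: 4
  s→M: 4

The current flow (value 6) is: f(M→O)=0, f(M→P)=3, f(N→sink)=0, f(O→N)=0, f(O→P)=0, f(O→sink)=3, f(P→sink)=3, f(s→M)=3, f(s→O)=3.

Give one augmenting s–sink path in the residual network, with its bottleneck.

Residual along s→O→N→sink: s→O: 1, O→N: 4, N→sink: 3.
Bottleneck = min = 1.

s→O→N→sink, bottleneck 1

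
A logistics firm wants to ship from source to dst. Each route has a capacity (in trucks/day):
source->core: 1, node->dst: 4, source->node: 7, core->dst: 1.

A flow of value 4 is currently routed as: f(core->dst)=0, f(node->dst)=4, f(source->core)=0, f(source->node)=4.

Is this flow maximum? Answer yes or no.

Residual path source->core->dst has bottleneck 1 > 0.
Pushing 1 along it raises the flow to 5, so the given flow is not maximum.

No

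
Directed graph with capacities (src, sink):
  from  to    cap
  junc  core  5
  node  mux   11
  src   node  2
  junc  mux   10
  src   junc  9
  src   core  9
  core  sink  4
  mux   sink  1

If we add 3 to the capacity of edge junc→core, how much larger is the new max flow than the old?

0

Original max flow = 5.
Edge junc→core does not cross the min cut (source side {core, junc, mux, node, src}), so extra capacity there cannot help.
New max flow = 5. Increase = 0.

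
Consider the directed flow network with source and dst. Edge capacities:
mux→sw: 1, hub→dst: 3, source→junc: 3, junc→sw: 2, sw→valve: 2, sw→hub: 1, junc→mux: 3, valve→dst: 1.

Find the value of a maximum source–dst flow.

2

Augment source→junc→sw→valve→dst: bottleneck 1. Total 1.
Augment source→junc→sw→hub→dst: bottleneck 1. Total 2.
No augmenting path remains in the residual graph.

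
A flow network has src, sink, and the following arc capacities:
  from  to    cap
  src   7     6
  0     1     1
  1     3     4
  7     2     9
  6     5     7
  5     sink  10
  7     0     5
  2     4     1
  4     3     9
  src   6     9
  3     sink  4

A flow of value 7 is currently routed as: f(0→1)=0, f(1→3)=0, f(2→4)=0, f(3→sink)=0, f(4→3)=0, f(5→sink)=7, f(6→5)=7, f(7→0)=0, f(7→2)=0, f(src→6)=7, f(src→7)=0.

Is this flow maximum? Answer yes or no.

Residual path src→7→0→1→3→sink has bottleneck 1 > 0.
Pushing 1 along it raises the flow to 8, so the given flow is not maximum.

No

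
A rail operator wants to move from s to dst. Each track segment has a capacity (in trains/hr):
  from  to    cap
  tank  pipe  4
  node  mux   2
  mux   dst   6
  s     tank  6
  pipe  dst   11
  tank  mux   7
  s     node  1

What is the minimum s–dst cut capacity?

7

Max flow = 7 (via 3 augmenting paths).
In the residual at optimum, the set reachable from s is {s}.
Cut edges: s->node (cap 1), s->tank (cap 6). Sum = 7.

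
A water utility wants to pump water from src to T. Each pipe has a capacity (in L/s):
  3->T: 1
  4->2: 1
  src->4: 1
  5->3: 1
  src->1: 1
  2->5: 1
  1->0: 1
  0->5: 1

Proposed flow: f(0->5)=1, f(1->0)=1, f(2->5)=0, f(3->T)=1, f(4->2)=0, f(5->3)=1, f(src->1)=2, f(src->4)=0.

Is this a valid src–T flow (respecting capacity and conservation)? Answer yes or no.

No

Capacity violated on src->1: flow 2 > capacity 1.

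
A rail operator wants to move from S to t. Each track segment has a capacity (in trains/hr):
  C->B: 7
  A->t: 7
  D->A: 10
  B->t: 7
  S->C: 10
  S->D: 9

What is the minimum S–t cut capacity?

Max flow = 14 (via 2 augmenting paths).
In the residual at optimum, the set reachable from S is {A, C, D, S}.
Cut edges: C->B (cap 7), A->t (cap 7). Sum = 14.

14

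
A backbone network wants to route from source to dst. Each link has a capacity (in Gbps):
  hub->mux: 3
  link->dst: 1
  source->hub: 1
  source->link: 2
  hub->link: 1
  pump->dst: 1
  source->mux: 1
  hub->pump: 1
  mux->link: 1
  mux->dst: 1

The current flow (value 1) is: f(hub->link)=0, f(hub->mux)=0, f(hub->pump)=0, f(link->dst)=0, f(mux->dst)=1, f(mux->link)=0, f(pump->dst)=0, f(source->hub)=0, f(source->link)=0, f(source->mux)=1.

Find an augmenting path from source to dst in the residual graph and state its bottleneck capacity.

source->link->dst, bottleneck 1

Residual along source->link->dst: source->link: 2, link->dst: 1.
Bottleneck = min = 1.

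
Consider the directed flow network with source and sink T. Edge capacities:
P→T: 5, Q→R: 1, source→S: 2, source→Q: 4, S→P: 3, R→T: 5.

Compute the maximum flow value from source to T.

3

Augment source→Q→R→T: bottleneck 1. Total 1.
Augment source→S→P→T: bottleneck 2. Total 3.
No augmenting path remains in the residual graph.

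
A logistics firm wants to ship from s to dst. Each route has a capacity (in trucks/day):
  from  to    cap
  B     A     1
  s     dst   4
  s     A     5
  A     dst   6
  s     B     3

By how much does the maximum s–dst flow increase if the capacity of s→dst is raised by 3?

3

Original max flow = 10.
After raising cap(s→dst), augmenting paths through that edge carry 3 more units.
New max flow = 13. Increase = 3.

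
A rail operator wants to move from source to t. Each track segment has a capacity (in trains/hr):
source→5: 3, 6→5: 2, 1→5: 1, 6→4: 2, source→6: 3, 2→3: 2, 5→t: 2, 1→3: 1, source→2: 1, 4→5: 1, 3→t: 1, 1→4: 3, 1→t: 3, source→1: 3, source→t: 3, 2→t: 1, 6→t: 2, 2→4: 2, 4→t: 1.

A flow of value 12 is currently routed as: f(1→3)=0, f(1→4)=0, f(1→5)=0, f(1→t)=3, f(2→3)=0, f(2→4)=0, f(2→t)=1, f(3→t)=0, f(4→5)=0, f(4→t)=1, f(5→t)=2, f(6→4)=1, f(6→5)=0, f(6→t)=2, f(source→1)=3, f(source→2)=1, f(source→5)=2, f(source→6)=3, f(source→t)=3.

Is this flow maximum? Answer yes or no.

Residual reachable from source: {5, source}; t is not reachable.
Saturated cut: source→6, source→1, source→2, source→t, 5→t with total capacity 12 = current flow value. Flow is maximum.

Yes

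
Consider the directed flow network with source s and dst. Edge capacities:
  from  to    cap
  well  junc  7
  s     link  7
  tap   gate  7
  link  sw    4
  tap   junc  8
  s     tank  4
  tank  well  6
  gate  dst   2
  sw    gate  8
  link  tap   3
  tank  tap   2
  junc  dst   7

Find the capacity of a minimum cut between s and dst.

Max flow = 9 (via 3 augmenting paths).
In the residual at optimum, the set reachable from s is {gate, link, s, sw}.
Cut edges: s→tank (cap 4), link→tap (cap 3), gate→dst (cap 2). Sum = 9.

9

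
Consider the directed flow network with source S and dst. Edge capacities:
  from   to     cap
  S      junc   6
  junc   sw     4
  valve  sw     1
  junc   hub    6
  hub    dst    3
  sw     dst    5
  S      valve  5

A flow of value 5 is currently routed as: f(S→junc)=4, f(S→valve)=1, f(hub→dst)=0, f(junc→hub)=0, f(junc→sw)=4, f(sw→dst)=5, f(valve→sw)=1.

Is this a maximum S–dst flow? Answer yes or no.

Residual path S→junc→hub→dst has bottleneck 2 > 0.
Pushing 2 along it raises the flow to 7, so the given flow is not maximum.

No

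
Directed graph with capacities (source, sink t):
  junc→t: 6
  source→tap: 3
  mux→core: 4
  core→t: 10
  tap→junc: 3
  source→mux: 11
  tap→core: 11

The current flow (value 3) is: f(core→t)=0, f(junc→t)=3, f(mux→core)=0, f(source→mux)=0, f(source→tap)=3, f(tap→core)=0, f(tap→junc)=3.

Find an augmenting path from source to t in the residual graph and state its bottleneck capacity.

Residual along source→mux→core→t: source→mux: 11, mux→core: 4, core→t: 10.
Bottleneck = min = 4.

source→mux→core→t, bottleneck 4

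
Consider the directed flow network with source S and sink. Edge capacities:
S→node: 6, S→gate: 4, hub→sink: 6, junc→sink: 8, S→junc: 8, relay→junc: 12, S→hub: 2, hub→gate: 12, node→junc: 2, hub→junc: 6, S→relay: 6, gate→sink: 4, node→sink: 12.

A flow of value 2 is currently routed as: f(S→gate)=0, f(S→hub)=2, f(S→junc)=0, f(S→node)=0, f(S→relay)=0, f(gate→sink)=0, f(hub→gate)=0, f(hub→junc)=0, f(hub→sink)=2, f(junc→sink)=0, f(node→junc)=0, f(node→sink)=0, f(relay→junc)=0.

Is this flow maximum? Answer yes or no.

No

Residual path S→gate→sink has bottleneck 4 > 0.
Pushing 4 along it raises the flow to 6, so the given flow is not maximum.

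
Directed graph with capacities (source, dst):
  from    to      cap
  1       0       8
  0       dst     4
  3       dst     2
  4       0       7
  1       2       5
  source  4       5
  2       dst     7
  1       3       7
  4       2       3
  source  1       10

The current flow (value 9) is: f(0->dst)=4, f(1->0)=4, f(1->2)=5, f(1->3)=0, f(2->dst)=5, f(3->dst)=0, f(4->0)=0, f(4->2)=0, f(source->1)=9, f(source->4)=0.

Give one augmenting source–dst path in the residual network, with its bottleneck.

Residual along source->1->3->dst: source->1: 1, 1->3: 7, 3->dst: 2.
Bottleneck = min = 1.

source->1->3->dst, bottleneck 1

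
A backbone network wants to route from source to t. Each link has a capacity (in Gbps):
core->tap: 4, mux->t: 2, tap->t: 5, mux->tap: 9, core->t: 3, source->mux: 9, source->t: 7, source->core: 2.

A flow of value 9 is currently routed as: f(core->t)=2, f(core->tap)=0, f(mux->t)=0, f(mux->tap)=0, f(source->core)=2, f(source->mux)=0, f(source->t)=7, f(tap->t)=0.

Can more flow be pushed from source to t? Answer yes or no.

Yes

Residual path source->mux->t has bottleneck 2 > 0.
Pushing 2 along it raises the flow to 11, so the given flow is not maximum.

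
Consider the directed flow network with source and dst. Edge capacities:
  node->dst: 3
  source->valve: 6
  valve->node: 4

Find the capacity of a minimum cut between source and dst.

Max flow = 3 (via 1 augmenting path).
In the residual at optimum, the set reachable from source is {node, source, valve}.
Cut edges: node->dst (cap 3). Sum = 3.

3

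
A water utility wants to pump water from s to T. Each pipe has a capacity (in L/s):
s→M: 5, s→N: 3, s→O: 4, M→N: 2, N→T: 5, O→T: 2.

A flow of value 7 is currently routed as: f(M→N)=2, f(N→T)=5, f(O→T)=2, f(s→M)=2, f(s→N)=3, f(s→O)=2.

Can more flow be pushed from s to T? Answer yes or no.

No

Residual reachable from s: {M, O, s}; T is not reachable.
Saturated cut: s→N, M→N, O→T with total capacity 7 = current flow value. Flow is maximum.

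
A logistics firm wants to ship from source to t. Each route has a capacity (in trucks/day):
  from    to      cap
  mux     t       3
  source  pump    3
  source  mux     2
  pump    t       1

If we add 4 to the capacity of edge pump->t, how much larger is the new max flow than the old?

2

Original max flow = 3.
After raising cap(pump->t), augmenting paths through that edge carry 2 more units.
New max flow = 5. Increase = 2.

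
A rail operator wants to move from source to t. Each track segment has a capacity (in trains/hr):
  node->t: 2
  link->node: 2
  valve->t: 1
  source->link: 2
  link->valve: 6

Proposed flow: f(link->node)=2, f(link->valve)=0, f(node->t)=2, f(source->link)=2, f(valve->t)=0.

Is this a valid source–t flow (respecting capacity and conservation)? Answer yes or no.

Every edge has 0 ≤ f(e) ≤ cap(e).
At each intermediate node, inflow equals outflow.

Yes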